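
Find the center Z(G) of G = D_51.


Z(G) = {g ∈ G | gx = xg for all x ∈ G}
For odd n, Z(D_n) = {e}: no nontrivial rotation commutes with all reflections

Z(D_51) = {e}


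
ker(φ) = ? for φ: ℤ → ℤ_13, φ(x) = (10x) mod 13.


Kernel = preimage of identity
ker(φ) = {x ∈ ℤ : 10x ≡ 0 (mod 13)}. gcd(10,13) = 1, so 10x ≡ 0 (mod 13) ⟺ x ≡ 0 (mod 13/1 = 13). Hence ker(φ) = 13ℤ

ker(φ) = 13ℤ


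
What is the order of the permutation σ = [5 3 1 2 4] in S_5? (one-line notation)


Cycle decomposition: (1 5 4 2 3)
Cycle lengths: 5
Order = lcm(5) = 5

ord(σ) = 5


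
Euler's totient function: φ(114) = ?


Factor n: 114 = 2 × 3 × 19
φ(n) = n · ∏(1 - 1/p) over distinct primes p | n
φ(114) = 114 · (1 - 1/2) · (1 - 1/3) · (1 - 1/19) = 36

φ(114) = 36


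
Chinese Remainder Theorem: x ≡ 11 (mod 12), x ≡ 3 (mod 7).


m₁ = 12, m₂ = 7, gcd = 1, so CRT applies. M = m₁·m₂ = 84
Let M₁ = M/m₁ = 7, M₂ = M/m₂ = 12
Find y₁ ≡ M₁⁻¹ (mod m₁): 7⁻¹ ≡ 7 (mod 12)
Find y₂ ≡ M₂⁻¹ (mod m₂): 12⁻¹ ≡ 3 (mod 7)
x = a₁·M₁·y₁ + a₂·M₂·y₂ = 11·7·7 + 3·12·3 = 647
Reduce mod 84: x ≡ 59
Check: 59 mod 12 = 11 ✓, 59 mod 7 = 3 ✓

x ≡ 59 (mod 84)


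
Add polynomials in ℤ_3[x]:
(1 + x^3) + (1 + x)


Add coefficients mod 3:
x^0: 1 + 1 = 2 (mod 3)
x^1: 0 + 1 = 1 (mod 3)
x^2: 0 + 0 = 0 (mod 3)
x^3: 1 + 0 = 1 (mod 3)
Result: 2 + x + x^3

f + g = 2 + x + x^3


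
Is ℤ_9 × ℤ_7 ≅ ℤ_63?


Comparing ℤ_9 × ℤ_7 and ℤ_63:
gcd(9,7) = 1, so ℤ_9 × ℤ_7 ≅ ℤ_63 (CRT)

Yes, ℤ_9 × ℤ_7 ≅ ℤ_63


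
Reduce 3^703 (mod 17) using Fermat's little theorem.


Fermat's little theorem: if p is prime and gcd(a,p)=1, then a^(p-1) ≡ 1 (mod p)
p = 17 is prime, gcd(3,17) = 1
Reduce exponent: 703 mod 16 = 15
So 3^703 ≡ 3^15 (mod 17)
3^15 mod 17 = 6

3^703 ≡ 6 (mod 17)


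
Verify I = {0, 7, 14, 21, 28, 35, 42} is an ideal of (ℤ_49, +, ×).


Check ideal conditions for I = {0, 7, 14, 21, 28, 35, 42} in ℤ_49:
(1) I is an additive subgroup? Yes
(2) For r ∈ ℤ_49 and a ∈ I: r·a ∈ I? Yes

Yes, I is an ideal of ℤ_49


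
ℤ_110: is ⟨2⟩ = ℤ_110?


g generates ℤ_n iff gcd(g, n) = 1
gcd(2, 110) = 2
Since gcd = 2 ≠ 1, ⟨2⟩ has order 55 < 110, so 2 is not a generator.

No, 2 does not generate ℤ_110


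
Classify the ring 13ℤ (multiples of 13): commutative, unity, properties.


13ℤ is a commutative ring under +,× but has no multiplicative identity (1 ∉ 13ℤ); it has no zero divisors, but without unity it is not an integral domain
Commutative: Yes
Integral domain: No
Has unity: No

13ℤ (multiples of 13): Commutative=Yes, Unity=No


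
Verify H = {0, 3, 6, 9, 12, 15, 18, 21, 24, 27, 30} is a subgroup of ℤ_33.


Subgroup test for H = {0, 3, 6, 9, 12, 15, 18, 21, 24, 27, 30} in (ℤ_33, +):
(1) 0 ∈ H? Yes
(2) Closure: for all a,b ∈ H, (a+b) mod 33 ∈ H? Yes
(3) Inverses: for all a ∈ H, -a mod 33 ∈ H? Yes

Yes, H is a subgroup of ℤ_33


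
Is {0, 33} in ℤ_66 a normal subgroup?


H = {0, 33} in ℤ_66
ℤ_66 is abelian; every subgroup of an abelian group is normal

Yes, normal subgroup


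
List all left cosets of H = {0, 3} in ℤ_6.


H = {0, 3}, |H| = 2
Number of cosets = |G|/|H| = 6/2 = 3
0 + H = {0, 3}
1 + H = {1, 4}
2 + H = {2, 5}

Cosets: 0+H={0,3}; 1+H={1,4}; 2+H={2,5}


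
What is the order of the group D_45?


|D_n| = 2n (n rotations and n reflections)
|D_45| = 2×45 = 90

|D_45| = 90


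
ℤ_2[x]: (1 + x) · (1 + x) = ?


Expand and collect like terms; reduce coefficients mod 2:
x^0: 1·1 = 1 ≡ 1 (mod 2)
x^1: 1·1 + 1·1 = 2 ≡ 0 (mod 2)
x^2: 1·1 = 1 ≡ 1 (mod 2)
Result: 1 + x^2

f · g = 1 + x^2


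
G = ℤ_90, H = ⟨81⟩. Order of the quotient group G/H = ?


|⟨81⟩| = n / gcd(81, 90) = 90 / 9 = 10
H is normal (ℤ_90 is abelian).
|G/H| = |G| / |H| = 90 / 10 = 9

|G/H| = 9


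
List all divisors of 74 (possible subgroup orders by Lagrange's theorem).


Lagrange's theorem: |H| divides |G|
|G| = 74
Divisors of 74: 1, 2, 37, 74

Possible subgroup orders: {1, 2, 37, 74}


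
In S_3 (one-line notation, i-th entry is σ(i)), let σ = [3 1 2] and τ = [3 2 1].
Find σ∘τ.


σ∘τ: apply τ first, then σ
1 →τ 3 →σ 2
2 →τ 2 →σ 1
3 →τ 1 →σ 3

σ∘τ = [2 1 3]


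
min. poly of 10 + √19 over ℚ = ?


Let α = 10 + √19. Then α - 10 = √19, so (α - 10)² = 19, giving α² - 20α + 81 = 0. Degree 2 and α ∉ ℚ, so this is the minimal polynomial.

Minimal polynomial: x² - 20x + 81


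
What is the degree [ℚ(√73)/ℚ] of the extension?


√73 has minimal polynomial x² - 73 (irreducible over ℚ since 73 is squarefree)

[ℚ(√73)/ℚ] = 2


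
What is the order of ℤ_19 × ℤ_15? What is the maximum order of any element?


|ℤ_19 × ℤ_15| = 19 × 15 = 285
Max element order = lcm(19,15) = 285
Cyclic? Yes (gcd=1)

|ℤ_19×ℤ_15| = 285, max element order = 285


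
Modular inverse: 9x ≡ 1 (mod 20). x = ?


Use the extended Euclidean algorithm to write 1 = 9·s + 20·t; then s mod 20 is the inverse.
Euclidean algorithm:
  9 = 0·20 + 9
  20 = 2·9 + 2
  9 = 4·2 + 1
  2 = 2·1 + 0
gcd(9,20) = 1
Back-substitution gives: 9·(9) + 20·(-4) = 1
So 9⁻¹ ≡ 9 ≡ 9 (mod 20)
Check: 9 × 9 = 81 ≡ 1 (mod 20) ✓

9⁻¹ ≡ 9 (mod 20)


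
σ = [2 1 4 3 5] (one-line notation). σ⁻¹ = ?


To find σ⁻¹, swap domain and range:
σ(1) = 2 → σ⁻¹(2) = 1
σ(2) = 1 → σ⁻¹(1) = 2
σ(3) = 4 → σ⁻¹(4) = 3
σ(4) = 3 → σ⁻¹(3) = 4
σ(5) = 5 → σ⁻¹(5) = 5

σ⁻¹ = [2 1 4 3 5]


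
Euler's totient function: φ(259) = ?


Factor n: 259 = 7 × 37
φ(n) = n · ∏(1 - 1/p) over distinct primes p | n
φ(259) = 259 · (1 - 1/7) · (1 - 1/37) = 216

φ(259) = 216


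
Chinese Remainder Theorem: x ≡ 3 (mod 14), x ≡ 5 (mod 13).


m₁ = 14, m₂ = 13, gcd = 1, so CRT applies. M = m₁·m₂ = 182
Let M₁ = M/m₁ = 13, M₂ = M/m₂ = 14
Find y₁ ≡ M₁⁻¹ (mod m₁): 13⁻¹ ≡ 13 (mod 14)
Find y₂ ≡ M₂⁻¹ (mod m₂): 14⁻¹ ≡ 1 (mod 13)
x = a₁·M₁·y₁ + a₂·M₂·y₂ = 3·13·13 + 5·14·1 = 577
Reduce mod 182: x ≡ 31
Check: 31 mod 14 = 3 ✓, 31 mod 13 = 5 ✓

x ≡ 31 (mod 182)


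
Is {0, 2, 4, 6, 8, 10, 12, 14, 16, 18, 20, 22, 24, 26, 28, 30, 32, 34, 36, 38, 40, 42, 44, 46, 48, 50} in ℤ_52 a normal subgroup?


H = {0, 2, 4, 6, 8, 10, 12, 14, 16, 18, 20, 22, 24, 26, 28, 30, 32, 34, 36, 38, 40, 42, 44, 46, 48, 50} in ℤ_52
ℤ_52 is abelian; every subgroup of an abelian group is normal

Yes, normal subgroup


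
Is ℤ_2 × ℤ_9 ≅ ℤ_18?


Comparing ℤ_2 × ℤ_9 and ℤ_18:
gcd(2,9) = 1, so ℤ_2 × ℤ_9 ≅ ℤ_18 (CRT)

Yes, ℤ_2 × ℤ_9 ≅ ℤ_18


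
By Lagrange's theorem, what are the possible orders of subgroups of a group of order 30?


Lagrange's theorem: |H| divides |G|
|G| = 30
Divisors of 30: 1, 2, 3, 5, 6, 10, 15, 30

Possible subgroup orders: {1, 2, 3, 5, 6, 10, 15, 30}


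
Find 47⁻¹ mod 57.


Use the extended Euclidean algorithm to write 1 = 47·s + 57·t; then s mod 57 is the inverse.
Euclidean algorithm:
  47 = 0·57 + 47
  57 = 1·47 + 10
  47 = 4·10 + 7
  10 = 1·7 + 3
  7 = 2·3 + 1
  3 = 3·1 + 0
gcd(47,57) = 1
Back-substitution gives: 47·(17) + 57·(-14) = 1
So 47⁻¹ ≡ 17 ≡ 17 (mod 57)
Check: 47 × 17 = 799 ≡ 1 (mod 57) ✓

47⁻¹ ≡ 17 (mod 57)


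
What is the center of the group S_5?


Z(G) = {g ∈ G | gx = xg for all x ∈ G}
S_n is non-abelian for n ≥ 3; Z(S_5) is trivial

Z(S_5) = {e}


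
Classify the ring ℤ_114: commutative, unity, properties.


ℤ_114 is a commutative ring with unity 1; 114 = 2×57 is composite, so 2·57 ≡ 0 gives zero divisors (not an integral domain)
Commutative: Yes
Integral domain: No
Has unity: Yes

ℤ_114: Commutative=Yes, Unity=Yes


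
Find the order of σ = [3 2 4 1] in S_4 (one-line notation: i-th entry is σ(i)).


Cycle decomposition: (1 3 4)
Cycle lengths: 3
Order = lcm(3) = 3

ord(σ) = 3


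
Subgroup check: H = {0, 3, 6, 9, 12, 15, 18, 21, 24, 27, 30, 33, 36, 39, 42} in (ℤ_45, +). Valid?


Subgroup test for H = {0, 3, 6, 9, 12, 15, 18, 21, 24, 27, 30, 33, 36, 39, 42} in (ℤ_45, +):
(1) 0 ∈ H? Yes
(2) Closure: for all a,b ∈ H, (a+b) mod 45 ∈ H? Yes
(3) Inverses: for all a ∈ H, -a mod 45 ∈ H? Yes

Yes, H is a subgroup of ℤ_45


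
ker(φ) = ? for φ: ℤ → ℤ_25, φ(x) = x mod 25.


Kernel = preimage of identity
ker(φ) = {x ∈ ℤ : x ≡ 0 (mod 25)} = 25ℤ = {0, ±25, ±50, ...}

ker(φ) = 25ℤ


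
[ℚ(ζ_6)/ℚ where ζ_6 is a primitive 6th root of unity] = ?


[ℚ(ζ_n):ℚ] = deg Φ_n(x) = φ(n). Here φ(6) = 2

[ℚ(ζ_6)/ℚ where ζ_6 is a primitive 6th root of unity] = 2


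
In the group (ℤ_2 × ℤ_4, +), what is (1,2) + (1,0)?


Operation: componentwise addition mod (2, 4)
(1,2) + (1,0) = ((a₁+b₁) mod 2, (a₂+b₂) mod 4) with a = (1,2), b = (1,0)

(1,2) + (1,0) = (0,2)


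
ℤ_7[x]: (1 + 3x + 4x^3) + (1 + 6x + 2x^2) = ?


Add coefficients mod 7:
x^0: 1 + 1 = 2 (mod 7)
x^1: 3 + 6 = 2 (mod 7)
x^2: 0 + 2 = 2 (mod 7)
x^3: 4 + 0 = 4 (mod 7)
Result: 2 + 2x + 2x^2 + 4x^3

f + g = 2 + 2x + 2x^2 + 4x^3


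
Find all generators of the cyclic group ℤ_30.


g generates ℤ_n iff gcd(g,n) = 1
Prime factors of 30: 2, 3, 5
Generators are g ∈ {1,...,29} not divisible by any of these primes.
Generators: {1, 7, 11, 13, 17, 19, 23, 29}
Number of generators = φ(30) = 8

Generators of ℤ_30 = {1, 7, 11, 13, 17, 19, 23, 29}


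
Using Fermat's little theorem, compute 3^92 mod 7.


Fermat's little theorem: if p is prime and gcd(a,p)=1, then a^(p-1) ≡ 1 (mod p)
p = 7 is prime, gcd(3,7) = 1
Reduce exponent: 92 mod 6 = 2
So 3^92 ≡ 3^2 (mod 7)
3^2 mod 7 = 2

3^92 ≡ 2 (mod 7)


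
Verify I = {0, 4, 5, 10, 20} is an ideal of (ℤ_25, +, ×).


Check ideal conditions for I = {0, 4, 5, 10, 20} in ℤ_25:
(1) I is an additive subgroup? No
(2) For r ∈ ℤ_25 and a ∈ I: r·a ∈ I? No  [counterexample: r=2, a=4, r·a mod 25 = 8 ∉ I]

No, I is not an ideal of ℤ_25


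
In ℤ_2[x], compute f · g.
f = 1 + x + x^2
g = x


Expand and collect like terms; reduce coefficients mod 2:
x^0: 1·0 = 0 ≡ 0 (mod 2)
x^1: 1·1 + 1·0 = 1 ≡ 1 (mod 2)
x^2: 1·1 + 1·0 = 1 ≡ 1 (mod 2)
x^3: 1·1 = 1 ≡ 1 (mod 2)
Result: x + x^2 + x^3

f · g = x + x^2 + x^3


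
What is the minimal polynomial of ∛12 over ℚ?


∛12 satisfies x³ - 12 = 0, irreducible over ℚ (no rational root; 12 is not a perfect cube)

Minimal polynomial: x³ - 12


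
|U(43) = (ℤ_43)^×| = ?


U(n) is the group of units mod n; |U(n)| = φ(n)
|U(43)| = φ(43) = 42

|U(43) = (ℤ_43)^×| = 42


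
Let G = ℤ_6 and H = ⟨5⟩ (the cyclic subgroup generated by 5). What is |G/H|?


|⟨5⟩| = n / gcd(5, 6) = 6 / 1 = 6
H is normal (ℤ_6 is abelian).
|G/H| = |G| / |H| = 6 / 6 = 1

|G/H| = 1


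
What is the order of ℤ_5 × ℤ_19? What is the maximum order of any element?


|ℤ_5 × ℤ_19| = 5 × 19 = 95
Max element order = lcm(5,19) = 95
Cyclic? Yes (gcd=1)

|ℤ_5×ℤ_19| = 95, max element order = 95


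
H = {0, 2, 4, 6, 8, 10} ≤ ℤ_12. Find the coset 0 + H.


0 + H = {0 + h (mod 12) : h ∈ H}
0+0=0, 0+2=2, 0+4=4, 0+6=6, 0+8=8, 0+10=10

0 + H = {0, 2, 4, 6, 8, 10}


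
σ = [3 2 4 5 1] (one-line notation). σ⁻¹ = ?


To find σ⁻¹, swap domain and range:
σ(1) = 3 → σ⁻¹(3) = 1
σ(2) = 2 → σ⁻¹(2) = 2
σ(3) = 4 → σ⁻¹(4) = 3
σ(4) = 5 → σ⁻¹(5) = 4
σ(5) = 1 → σ⁻¹(1) = 5

σ⁻¹ = [5 2 1 3 4]


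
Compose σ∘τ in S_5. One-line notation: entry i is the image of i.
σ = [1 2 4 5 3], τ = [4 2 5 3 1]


σ∘τ: apply τ first, then σ
1 →τ 4 →σ 5
2 →τ 2 →σ 2
3 →τ 5 →σ 3
4 →τ 3 →σ 4
5 →τ 1 →σ 1

σ∘τ = [5 2 3 4 1]


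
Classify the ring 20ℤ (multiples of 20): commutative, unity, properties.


20ℤ is a commutative ring under +,× but has no multiplicative identity (1 ∉ 20ℤ); it has no zero divisors, but without unity it is not an integral domain
Commutative: Yes
Integral domain: No
Has unity: No

20ℤ (multiples of 20): Commutative=Yes, Unity=No


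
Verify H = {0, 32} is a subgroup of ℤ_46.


Subgroup test for H = {0, 32} in (ℤ_46, +):
(1) 0 ∈ H? Yes
(2) Closure: for all a,b ∈ H, (a+b) mod 46 ∈ H? No  [counterexample: 32 + 32 = 18 ∉ H]
(3) Inverses: for all a ∈ H, -a mod 46 ∈ H? No

No, H is not a subgroup of ℤ_46


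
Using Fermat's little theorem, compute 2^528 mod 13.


Fermat's little theorem: if p is prime and gcd(a,p)=1, then a^(p-1) ≡ 1 (mod p)
p = 13 is prime, gcd(2,13) = 1
Reduce exponent: 528 mod 12 = 0
So 2^528 ≡ 2^0 (mod 13)
2^0 = 1

2^528 ≡ 1 (mod 13)


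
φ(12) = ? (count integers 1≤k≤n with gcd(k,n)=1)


φ(n) = count of k ∈ {1,...,n} with gcd(k,n)=1
Coprimes to 12: {1, 5, 7, 11}
Count: 4

φ(12) = 4


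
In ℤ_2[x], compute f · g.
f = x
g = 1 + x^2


Expand and collect like terms; reduce coefficients mod 2:
x^0: 0·1 = 0 ≡ 0 (mod 2)
x^1: 0·0 + 1·1 = 1 ≡ 1 (mod 2)
x^2: 0·1 + 1·0 = 0 ≡ 0 (mod 2)
x^3: 1·1 = 1 ≡ 1 (mod 2)
Result: x + x^3

f · g = x + x^3


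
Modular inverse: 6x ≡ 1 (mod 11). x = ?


Use the extended Euclidean algorithm to write 1 = 6·s + 11·t; then s mod 11 is the inverse.
Euclidean algorithm:
  6 = 0·11 + 6
  11 = 1·6 + 5
  6 = 1·5 + 1
  5 = 5·1 + 0
gcd(6,11) = 1
Back-substitution gives: 6·(2) + 11·(-1) = 1
So 6⁻¹ ≡ 2 ≡ 2 (mod 11)
Check: 6 × 2 = 12 ≡ 1 (mod 11) ✓

6⁻¹ ≡ 2 (mod 11)


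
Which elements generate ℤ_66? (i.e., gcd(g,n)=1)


g generates ℤ_n iff gcd(g,n) = 1
Prime factors of 66: 2, 3, 11
Generators are g ∈ {1,...,65} not divisible by any of these primes.
Generators: {1, 5, 7, 13, 17, 19, 23, 25, 29, 31, 35, 37, 41, 43, 47, 49, 53, 59, 61, 65}
Number of generators = φ(66) = 20

Generators of ℤ_66 = {1, 5, 7, 13, 17, 19, 23, 25, 29, 31, 35, 37, 41, 43, 47, 49, 53, 59, 61, 65}


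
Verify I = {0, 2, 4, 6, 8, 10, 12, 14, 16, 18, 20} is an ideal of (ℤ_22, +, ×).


Check ideal conditions for I = {0, 2, 4, 6, 8, 10, 12, 14, 16, 18, 20} in ℤ_22:
(1) I is an additive subgroup? Yes
(2) For r ∈ ℤ_22 and a ∈ I: r·a ∈ I? Yes

Yes, I is an ideal of ℤ_22


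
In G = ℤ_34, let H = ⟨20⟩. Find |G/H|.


|⟨20⟩| = n / gcd(20, 34) = 34 / 2 = 17
H is normal (ℤ_34 is abelian).
|G/H| = |G| / |H| = 34 / 17 = 2

|G/H| = 2


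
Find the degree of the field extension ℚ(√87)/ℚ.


√87 has minimal polynomial x² - 87 (irreducible over ℚ since 87 is squarefree)

[ℚ(√87)/ℚ] = 2


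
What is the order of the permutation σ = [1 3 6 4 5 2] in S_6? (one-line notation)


Cycle decomposition: (2 3 6)
Cycle lengths: 3
Order = lcm(3) = 3

ord(σ) = 3


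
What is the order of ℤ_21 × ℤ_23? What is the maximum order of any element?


|ℤ_21 × ℤ_23| = 21 × 23 = 483
Max element order = lcm(21,23) = 483
Cyclic? Yes (gcd=1)

|ℤ_21×ℤ_23| = 483, max element order = 483


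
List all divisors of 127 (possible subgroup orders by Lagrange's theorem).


Lagrange's theorem: |H| divides |G|
|G| = 127
Divisors of 127: 1, 127

Possible subgroup orders: {1, 127}


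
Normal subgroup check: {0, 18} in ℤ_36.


H = {0, 18} in ℤ_36
ℤ_36 is abelian; every subgroup of an abelian group is normal

Yes, normal subgroup


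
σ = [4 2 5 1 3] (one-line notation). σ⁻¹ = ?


To find σ⁻¹, swap domain and range:
σ(1) = 4 → σ⁻¹(4) = 1
σ(2) = 2 → σ⁻¹(2) = 2
σ(3) = 5 → σ⁻¹(5) = 3
σ(4) = 1 → σ⁻¹(1) = 4
σ(5) = 3 → σ⁻¹(3) = 5

σ⁻¹ = [4 2 5 1 3]


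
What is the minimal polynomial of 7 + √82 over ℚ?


Let α = 7 + √82. Then α - 7 = √82, so (α - 7)² = 82, giving α² - 14α - 33 = 0. Degree 2 and α ∉ ℚ, so this is the minimal polynomial.

Minimal polynomial: x² - 14x - 33


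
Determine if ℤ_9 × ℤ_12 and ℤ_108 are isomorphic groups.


Comparing ℤ_9 × ℤ_12 and ℤ_108:
gcd(9,12) = 3 ≠ 1. Max element order in ℤ_9×ℤ_12 is lcm(9,12) = 36 < 108, so it has no element of order 108

No, ℤ_9 × ℤ_12 ≇ ℤ_108


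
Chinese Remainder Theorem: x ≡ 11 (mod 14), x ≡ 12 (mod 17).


m₁ = 14, m₂ = 17, gcd = 1, so CRT applies. M = m₁·m₂ = 238
Let M₁ = M/m₁ = 17, M₂ = M/m₂ = 14
Find y₁ ≡ M₁⁻¹ (mod m₁): 17⁻¹ ≡ 5 (mod 14)
Find y₂ ≡ M₂⁻¹ (mod m₂): 14⁻¹ ≡ 11 (mod 17)
x = a₁·M₁·y₁ + a₂·M₂·y₂ = 11·17·5 + 12·14·11 = 2783
Reduce mod 238: x ≡ 165
Check: 165 mod 14 = 11 ✓, 165 mod 17 = 12 ✓

x ≡ 165 (mod 238)


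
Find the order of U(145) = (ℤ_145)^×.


U(n) is the group of units mod n; |U(n)| = φ(n)
|U(145)| = φ(145) = 112

|U(145) = (ℤ_145)^×| = 112


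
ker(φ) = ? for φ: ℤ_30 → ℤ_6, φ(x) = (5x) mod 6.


Kernel = preimage of identity
ker(φ) = {x ∈ ℤ_30 : 5x ≡ 0 (mod 6)}. Since 6 | 30, φ is well-defined. The kernel is the cyclic subgroup ⟨6⟩ of ℤ_30 (order 5), i.e. {0, 6, 12, 18, 24}

ker(φ) = {0, 6, 12, 18, 24}


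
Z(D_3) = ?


Z(G) = {g ∈ G | gx = xg for all x ∈ G}
For odd n, Z(D_n) = {e}: no nontrivial rotation commutes with all reflections

Z(D_3) = {e}


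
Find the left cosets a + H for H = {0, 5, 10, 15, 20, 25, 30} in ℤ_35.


H = {0, 5, 10, 15, 20, 25, 30}, |H| = 7
Number of cosets = |G|/|H| = 35/7 = 5
0 + H = {0, 5, 10, 15, 20, 25, 30}
1 + H = {1, 6, 11, 16, 21, 26, 31}
2 + H = {2, 7, 12, 17, 22, 27, 32}
3 + H = {3, 8, 13, 18, 23, 28, 33}
4 + H = {4, 9, 14, 19, 24, 29, 34}

Cosets: 0+H={0,5,10,15,20,25,30}; 1+H={1,6,11,16,21,26,31}; 2+H={2,7,12,17,22,27,32}; 3+H={3,8,13,18,23,28,33}; 4+H={4,9,14,19,24,29,34}


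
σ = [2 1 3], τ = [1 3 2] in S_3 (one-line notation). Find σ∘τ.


σ∘τ: apply τ first, then σ
1 →τ 1 →σ 2
2 →τ 3 →σ 3
3 →τ 2 →σ 1

σ∘τ = [2 3 1]


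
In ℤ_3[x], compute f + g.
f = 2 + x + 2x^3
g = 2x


Add coefficients mod 3:
x^0: 2 + 0 = 2 (mod 3)
x^1: 1 + 2 = 0 (mod 3)
x^2: 0 + 0 = 0 (mod 3)
x^3: 2 + 0 = 2 (mod 3)
Result: 2 + 2x^3

f + g = 2 + 2x^3


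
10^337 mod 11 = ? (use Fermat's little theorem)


Fermat's little theorem: if p is prime and gcd(a,p)=1, then a^(p-1) ≡ 1 (mod p)
p = 11 is prime, gcd(10,11) = 1
Reduce exponent: 337 mod 10 = 7
So 10^337 ≡ 10^7 (mod 11)
10^7 mod 11 = 10

10^337 ≡ 10 (mod 11)


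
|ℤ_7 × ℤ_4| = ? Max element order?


|ℤ_7 × ℤ_4| = 7 × 4 = 28
Max element order = lcm(7,4) = 28
Cyclic? Yes (gcd=1)

|ℤ_7×ℤ_4| = 28, max element order = 28


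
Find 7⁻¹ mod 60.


Use the extended Euclidean algorithm to write 1 = 7·s + 60·t; then s mod 60 is the inverse.
Euclidean algorithm:
  7 = 0·60 + 7
  60 = 8·7 + 4
  7 = 1·4 + 3
  4 = 1·3 + 1
  3 = 3·1 + 0
gcd(7,60) = 1
Back-substitution gives: 7·(-17) + 60·(2) = 1
So 7⁻¹ ≡ -17 ≡ 43 (mod 60)
Check: 7 × 43 = 301 ≡ 1 (mod 60) ✓

7⁻¹ ≡ 43 (mod 60)


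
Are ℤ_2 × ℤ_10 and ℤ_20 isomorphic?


Comparing ℤ_2 × ℤ_10 and ℤ_20:
gcd(2,10) = 2 ≠ 1. Max element order in ℤ_2×ℤ_10 is lcm(2,10) = 10 < 20, so it has no element of order 20

No, ℤ_2 × ℤ_10 ≇ ℤ_20


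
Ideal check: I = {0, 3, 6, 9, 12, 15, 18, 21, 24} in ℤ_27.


Check ideal conditions for I = {0, 3, 6, 9, 12, 15, 18, 21, 24} in ℤ_27:
(1) I is an additive subgroup? Yes
(2) For r ∈ ℤ_27 and a ∈ I: r·a ∈ I? Yes

Yes, I is an ideal of ℤ_27


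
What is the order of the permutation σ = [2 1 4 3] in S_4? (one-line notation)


Cycle decomposition: (1 2) (3 4)
Cycle lengths: 2, 2
Order = lcm(2, 2) = 2

ord(σ) = 2


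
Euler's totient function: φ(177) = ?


Factor n: 177 = 3 × 59
φ(n) = n · ∏(1 - 1/p) over distinct primes p | n
φ(177) = 177 · (1 - 1/3) · (1 - 1/59) = 116

φ(177) = 116


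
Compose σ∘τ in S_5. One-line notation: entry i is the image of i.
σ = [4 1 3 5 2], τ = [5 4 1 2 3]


σ∘τ: apply τ first, then σ
1 →τ 5 →σ 2
2 →τ 4 →σ 5
3 →τ 1 →σ 4
4 →τ 2 →σ 1
5 →τ 3 →σ 3

σ∘τ = [2 5 4 1 3]


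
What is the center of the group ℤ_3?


Z(G) = {g ∈ G | gx = xg for all x ∈ G}
ℤ_3 is abelian, so Z(G) = G

Z(ℤ_3) = ℤ_3


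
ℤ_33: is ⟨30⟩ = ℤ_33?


g generates ℤ_n iff gcd(g, n) = 1
gcd(30, 33) = 3
Since gcd = 3 ≠ 1, ⟨30⟩ has order 11 < 33, so 30 is not a generator.

No, 30 does not generate ℤ_33


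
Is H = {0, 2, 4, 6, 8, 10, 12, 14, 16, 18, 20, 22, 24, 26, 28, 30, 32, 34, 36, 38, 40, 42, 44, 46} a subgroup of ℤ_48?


Subgroup test for H = {0, 2, 4, 6, 8, 10, 12, 14, 16, 18, 20, 22, 24, 26, 28, 30, 32, 34, 36, 38, 40, 42, 44, 46} in (ℤ_48, +):
(1) 0 ∈ H? Yes
(2) Closure: for all a,b ∈ H, (a+b) mod 48 ∈ H? Yes
(3) Inverses: for all a ∈ H, -a mod 48 ∈ H? Yes

Yes, H is a subgroup of ℤ_48


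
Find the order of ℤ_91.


ℤ_n has n elements.

|ℤ_91| = 91


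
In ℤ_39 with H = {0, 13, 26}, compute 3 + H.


3 + H = {3 + h (mod 39) : h ∈ H}
3+0=3, 3+13=16, 3+26=29

3 + H = {3, 16, 29}


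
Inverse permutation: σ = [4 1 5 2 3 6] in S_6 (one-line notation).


To find σ⁻¹, swap domain and range:
σ(1) = 4 → σ⁻¹(4) = 1
σ(2) = 1 → σ⁻¹(1) = 2
σ(3) = 5 → σ⁻¹(5) = 3
σ(4) = 2 → σ⁻¹(2) = 4
σ(5) = 3 → σ⁻¹(3) = 5
σ(6) = 6 → σ⁻¹(6) = 6

σ⁻¹ = [2 4 5 1 3 6]


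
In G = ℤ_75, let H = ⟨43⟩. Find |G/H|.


|⟨43⟩| = n / gcd(43, 75) = 75 / 1 = 75
H is normal (ℤ_75 is abelian).
|G/H| = |G| / |H| = 75 / 75 = 1

|G/H| = 1


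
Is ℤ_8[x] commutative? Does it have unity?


ℤ_8 has zero divisors (2·4 ≡ 0), and these lift to constant zero divisors in ℤ_8[x]; so not an integral domain
Commutative: Yes
Integral domain: No
Has unity: Yes

ℤ_8[x]: Commutative=Yes, Unity=Yes


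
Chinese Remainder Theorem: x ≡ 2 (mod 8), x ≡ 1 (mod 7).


m₁ = 8, m₂ = 7, gcd = 1, so CRT applies. M = m₁·m₂ = 56
Let M₁ = M/m₁ = 7, M₂ = M/m₂ = 8
Find y₁ ≡ M₁⁻¹ (mod m₁): 7⁻¹ ≡ 7 (mod 8)
Find y₂ ≡ M₂⁻¹ (mod m₂): 8⁻¹ ≡ 1 (mod 7)
x = a₁·M₁·y₁ + a₂·M₂·y₂ = 2·7·7 + 1·8·1 = 106
Reduce mod 56: x ≡ 50
Check: 50 mod 8 = 2 ✓, 50 mod 7 = 1 ✓

x ≡ 50 (mod 56)


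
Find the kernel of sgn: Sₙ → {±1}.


Kernel = preimage of identity
ker(sgn) = even permutations = Aₙ

ker(sgn) = Aₙ


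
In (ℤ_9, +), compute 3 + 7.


Operation: addition mod 9
3 + 7 = (a + b) mod 9 with a = 3, b = 7

3 + 7 = 1


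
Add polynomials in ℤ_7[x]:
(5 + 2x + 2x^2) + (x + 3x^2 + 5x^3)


Add coefficients mod 7:
x^0: 5 + 0 = 5 (mod 7)
x^1: 2 + 1 = 3 (mod 7)
x^2: 2 + 3 = 5 (mod 7)
x^3: 0 + 5 = 5 (mod 7)
Result: 5 + 3x + 5x^2 + 5x^3

f + g = 5 + 3x + 5x^2 + 5x^3


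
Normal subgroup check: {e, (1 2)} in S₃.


H = {e, (1 2)} in S₃
(1 3)(1 2)(1 3)⁻¹ = (2 3) ∉ {e, (1 2)}, so it is not normal

No, not a normal subgroup


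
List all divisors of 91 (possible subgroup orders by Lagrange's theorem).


Lagrange's theorem: |H| divides |G|
|G| = 91
Divisors of 91: 1, 7, 13, 91

Possible subgroup orders: {1, 7, 13, 91}


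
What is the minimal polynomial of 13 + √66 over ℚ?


Let α = 13 + √66. Then α - 13 = √66, so (α - 13)² = 66, giving α² - 26α + 103 = 0. Degree 2 and α ∉ ℚ, so this is the minimal polynomial.

Minimal polynomial: x² - 26x + 103


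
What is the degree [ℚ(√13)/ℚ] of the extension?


√13 has minimal polynomial x² - 13 (irreducible over ℚ since 13 is squarefree)

[ℚ(√13)/ℚ] = 2


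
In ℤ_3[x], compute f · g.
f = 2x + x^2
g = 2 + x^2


Expand and collect like terms; reduce coefficients mod 3:
x^0: 0·2 = 0 ≡ 0 (mod 3)
x^1: 0·0 + 2·2 = 4 ≡ 1 (mod 3)
x^2: 0·1 + 2·0 + 1·2 = 2 ≡ 2 (mod 3)
x^3: 2·1 + 1·0 = 2 ≡ 2 (mod 3)
x^4: 1·1 = 1 ≡ 1 (mod 3)
Result: x + 2x^2 + 2x^3 + x^4

f · g = x + 2x^2 + 2x^3 + x^4


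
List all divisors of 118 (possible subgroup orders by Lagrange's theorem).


Lagrange's theorem: |H| divides |G|
|G| = 118
Divisors of 118: 1, 2, 59, 118

Possible subgroup orders: {1, 2, 59, 118}


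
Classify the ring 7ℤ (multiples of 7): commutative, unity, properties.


7ℤ is a commutative ring under +,× but has no multiplicative identity (1 ∉ 7ℤ); it has no zero divisors, but without unity it is not an integral domain
Commutative: Yes
Integral domain: No
Has unity: No

7ℤ (multiples of 7): Commutative=Yes, Unity=No


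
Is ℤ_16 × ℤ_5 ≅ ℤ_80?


Comparing ℤ_16 × ℤ_5 and ℤ_80:
gcd(16,5) = 1, so ℤ_16 × ℤ_5 ≅ ℤ_80 (CRT)

Yes, ℤ_16 × ℤ_5 ≅ ℤ_80


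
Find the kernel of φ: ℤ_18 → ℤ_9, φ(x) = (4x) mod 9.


Kernel = preimage of identity
ker(φ) = {x ∈ ℤ_18 : 4x ≡ 0 (mod 9)}. Since 9 | 18, φ is well-defined. The kernel is the cyclic subgroup ⟨9⟩ of ℤ_18 (order 2), i.e. {0, 9}

ker(φ) = {0, 9}


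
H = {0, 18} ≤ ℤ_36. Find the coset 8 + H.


8 + H = {8 + h (mod 36) : h ∈ H}
8+0=8, 8+18=26

8 + H = {8, 26}


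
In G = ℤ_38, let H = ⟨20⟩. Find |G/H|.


|⟨20⟩| = n / gcd(20, 38) = 38 / 2 = 19
H is normal (ℤ_38 is abelian).
|G/H| = |G| / |H| = 38 / 19 = 2

|G/H| = 2


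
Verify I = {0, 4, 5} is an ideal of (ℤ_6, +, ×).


Check ideal conditions for I = {0, 4, 5} in ℤ_6:
(1) I is an additive subgroup? No
(2) For r ∈ ℤ_6 and a ∈ I: r·a ∈ I? No  [counterexample: r=2, a=4, r·a mod 6 = 2 ∉ I]

No, I is not an ideal of ℤ_6


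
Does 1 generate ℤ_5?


g generates ℤ_n iff gcd(g, n) = 1
gcd(1, 5) = 1
Since gcd = 1, 1 is a generator.

Yes, 1 generates ℤ_5


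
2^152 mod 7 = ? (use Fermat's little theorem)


Fermat's little theorem: if p is prime and gcd(a,p)=1, then a^(p-1) ≡ 1 (mod p)
p = 7 is prime, gcd(2,7) = 1
Reduce exponent: 152 mod 6 = 2
So 2^152 ≡ 2^2 (mod 7)
2^2 mod 7 = 4

2^152 ≡ 4 (mod 7)


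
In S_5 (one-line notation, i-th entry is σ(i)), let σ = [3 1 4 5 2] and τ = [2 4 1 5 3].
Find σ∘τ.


σ∘τ: apply τ first, then σ
1 →τ 2 →σ 1
2 →τ 4 →σ 5
3 →τ 1 →σ 3
4 →τ 5 →σ 2
5 →τ 3 →σ 4

σ∘τ = [1 5 3 2 4]


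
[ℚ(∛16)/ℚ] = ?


∛16 has minimal polynomial x³ - 16 (irreducible over ℚ since 16 is not a perfect cube)

[ℚ(∛16)/ℚ] = 3


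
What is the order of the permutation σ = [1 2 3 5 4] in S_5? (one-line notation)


Cycle decomposition: (4 5)
Cycle lengths: 2
Order = lcm(2) = 2

ord(σ) = 2


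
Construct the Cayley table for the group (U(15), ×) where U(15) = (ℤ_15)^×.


Elements: {1, 2, 4, 7, 8, 11, 13, 14}
Operation: multiplication mod 15
Entry (a, b) = (a × b) mod 15

Cayley table:
   |  1 |  2 |  4 |  7 |  8 | 11 | 13 | 14
 1 |  1 |  2 |  4 |  7 |  8 | 11 | 13 | 14
 2 |  2 |  4 |  8 | 14 |  1 |  7 | 11 | 13
 4 |  4 |  8 |  1 | 13 |  2 | 14 |  7 | 11
 7 |  7 | 14 | 13 |  4 | 11 |  2 |  1 |  8
 8 |  8 |  1 |  2 | 11 |  4 | 13 | 14 |  7
11 | 11 |  7 | 14 |  2 | 13 |  1 |  8 |  4
13 | 13 | 11 |  7 |  1 | 14 |  8 |  4 |  2
14 | 14 | 13 | 11 |  8 |  7 |  4 |  2 |  1


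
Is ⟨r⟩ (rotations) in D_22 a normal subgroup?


H = ⟨r⟩ (rotations) in D_22
The rotation subgroup ⟨r⟩ has index 2 in D_22, so it is normal

Yes, normal subgroup


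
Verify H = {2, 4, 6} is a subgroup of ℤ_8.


Subgroup test for H = {2, 4, 6} in (ℤ_8, +):
(1) 0 ∈ H? No
(2) Closure: for all a,b ∈ H, (a+b) mod 8 ∈ H? No  [counterexample: 2 + 6 = 0 ∉ H]
(3) Inverses: for all a ∈ H, -a mod 8 ∈ H? Yes

No, H is not a subgroup of ℤ_8


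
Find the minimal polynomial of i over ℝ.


i satisfies x² + 1 = 0, irreducible over ℝ

Minimal polynomial: x² + 1


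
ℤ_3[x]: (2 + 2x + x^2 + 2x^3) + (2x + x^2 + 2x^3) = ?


Add coefficients mod 3:
x^0: 2 + 0 = 2 (mod 3)
x^1: 2 + 2 = 1 (mod 3)
x^2: 1 + 1 = 2 (mod 3)
x^3: 2 + 2 = 1 (mod 3)
Result: 2 + x + 2x^2 + x^3

f + g = 2 + x + 2x^2 + x^3


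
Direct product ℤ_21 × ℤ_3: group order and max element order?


|ℤ_21 × ℤ_3| = 21 × 3 = 63
Max element order = lcm(21,3) = 21
Cyclic? No (gcd=3)

|ℤ_21×ℤ_3| = 63, max element order = 21


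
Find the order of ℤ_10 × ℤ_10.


|A × B| = |A| · |B|
|ℤ_10 × ℤ_10| = 10 × 10 = 100

|ℤ_10 × ℤ_10| = 100


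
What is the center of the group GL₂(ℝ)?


Z(G) = {g ∈ G | gx = xg for all x ∈ G}
Only scalar multiples of the identity commute with all invertible matrices

Z(GL₂(ℝ)) = {aI : a ∈ ℝ, a ≠ 0}


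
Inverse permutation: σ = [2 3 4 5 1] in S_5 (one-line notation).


To find σ⁻¹, swap domain and range:
σ(1) = 2 → σ⁻¹(2) = 1
σ(2) = 3 → σ⁻¹(3) = 2
σ(3) = 4 → σ⁻¹(4) = 3
σ(4) = 5 → σ⁻¹(5) = 4
σ(5) = 1 → σ⁻¹(1) = 5

σ⁻¹ = [5 1 2 3 4]


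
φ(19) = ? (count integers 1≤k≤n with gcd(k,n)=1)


φ(n) = count of k ∈ {1,...,n} with gcd(k,n)=1
Coprimes to 19: {1, 2, 3, 4, 5, 6, 7, 8, 9, 10, 11, 12, 13, 14, 15, 16, 17, 18}
Count: 18

φ(19) = 18


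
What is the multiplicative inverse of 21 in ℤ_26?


Use the extended Euclidean algorithm to write 1 = 21·s + 26·t; then s mod 26 is the inverse.
Euclidean algorithm:
  21 = 0·26 + 21
  26 = 1·21 + 5
  21 = 4·5 + 1
  5 = 5·1 + 0
gcd(21,26) = 1
Back-substitution gives: 21·(5) + 26·(-4) = 1
So 21⁻¹ ≡ 5 ≡ 5 (mod 26)
Check: 21 × 5 = 105 ≡ 1 (mod 26) ✓

21⁻¹ ≡ 5 (mod 26)


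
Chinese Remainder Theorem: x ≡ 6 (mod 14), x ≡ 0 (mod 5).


m₁ = 14, m₂ = 5, gcd = 1, so CRT applies. M = m₁·m₂ = 70
Let M₁ = M/m₁ = 5, M₂ = M/m₂ = 14
Find y₁ ≡ M₁⁻¹ (mod m₁): 5⁻¹ ≡ 3 (mod 14)
Find y₂ ≡ M₂⁻¹ (mod m₂): 14⁻¹ ≡ 4 (mod 5)
x = a₁·M₁·y₁ + a₂·M₂·y₂ = 6·5·3 + 0·14·4 = 90
Reduce mod 70: x ≡ 20
Check: 20 mod 14 = 6 ✓, 20 mod 5 = 0 ✓

x ≡ 20 (mod 70)


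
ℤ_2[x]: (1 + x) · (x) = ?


Expand and collect like terms; reduce coefficients mod 2:
x^0: 1·0 = 0 ≡ 0 (mod 2)
x^1: 1·1 + 1·0 = 1 ≡ 1 (mod 2)
x^2: 1·1 = 1 ≡ 1 (mod 2)
Result: x + x^2

f · g = x + x^2


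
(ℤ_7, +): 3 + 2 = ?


Operation: addition mod 7
3 + 2 = (a + b) mod 7 with a = 3, b = 2

3 + 2 = 5


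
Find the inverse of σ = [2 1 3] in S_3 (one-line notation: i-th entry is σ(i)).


To find σ⁻¹, swap domain and range:
σ(1) = 2 → σ⁻¹(2) = 1
σ(2) = 1 → σ⁻¹(1) = 2
σ(3) = 3 → σ⁻¹(3) = 3

σ⁻¹ = [2 1 3]


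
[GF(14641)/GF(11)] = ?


GF(14641) = GF(11^4), so the extension degree is 4

[GF(14641)/GF(11)] = 4


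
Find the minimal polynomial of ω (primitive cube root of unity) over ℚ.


ω satisfies x² + x + 1 = 0 (the cyclotomic polynomial Φ₃)

Minimal polynomial: x² + x + 1


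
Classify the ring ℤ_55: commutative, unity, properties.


ℤ_55 is a commutative ring with unity 1; 55 = 5×11 is composite, so 5·11 ≡ 0 gives zero divisors (not an integral domain)
Commutative: Yes
Integral domain: No
Has unity: Yes

ℤ_55: Commutative=Yes, Unity=Yes


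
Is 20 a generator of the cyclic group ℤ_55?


g generates ℤ_n iff gcd(g, n) = 1
gcd(20, 55) = 5
Since gcd = 5 ≠ 1, ⟨20⟩ has order 11 < 55, so 20 is not a generator.

No, 20 does not generate ℤ_55


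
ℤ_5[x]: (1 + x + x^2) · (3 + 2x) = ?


Expand and collect like terms; reduce coefficients mod 5:
x^0: 1·3 = 3 ≡ 3 (mod 5)
x^1: 1·2 + 1·3 = 5 ≡ 0 (mod 5)
x^2: 1·2 + 1·3 = 5 ≡ 0 (mod 5)
x^3: 1·2 = 2 ≡ 2 (mod 5)
Result: 3 + 2x^3

f · g = 3 + 2x^3


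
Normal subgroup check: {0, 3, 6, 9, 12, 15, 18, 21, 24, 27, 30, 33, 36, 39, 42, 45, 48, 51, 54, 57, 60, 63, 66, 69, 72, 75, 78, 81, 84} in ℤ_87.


H = {0, 3, 6, 9, 12, 15, 18, 21, 24, 27, 30, 33, 36, 39, 42, 45, 48, 51, 54, 57, 60, 63, 66, 69, 72, 75, 78, 81, 84} in ℤ_87
ℤ_87 is abelian; every subgroup of an abelian group is normal

Yes, normal subgroup


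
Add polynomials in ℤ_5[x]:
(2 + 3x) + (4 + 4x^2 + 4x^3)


Add coefficients mod 5:
x^0: 2 + 4 = 1 (mod 5)
x^1: 3 + 0 = 3 (mod 5)
x^2: 0 + 4 = 4 (mod 5)
x^3: 0 + 4 = 4 (mod 5)
Result: 1 + 3x + 4x^2 + 4x^3

f + g = 1 + 3x + 4x^2 + 4x^3


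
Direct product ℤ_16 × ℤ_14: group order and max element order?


|ℤ_16 × ℤ_14| = 16 × 14 = 224
Max element order = lcm(16,14) = 112
Cyclic? No (gcd=2)

|ℤ_16×ℤ_14| = 224, max element order = 112


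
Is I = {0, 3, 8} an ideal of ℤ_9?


Check ideal conditions for I = {0, 3, 8} in ℤ_9:
(1) I is an additive subgroup? No
(2) For r ∈ ℤ_9 and a ∈ I: r·a ∈ I? No  [counterexample: r=2, a=3, r·a mod 9 = 6 ∉ I]

No, I is not an ideal of ℤ_9


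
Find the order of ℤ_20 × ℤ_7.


|A × B| = |A| · |B|
|ℤ_20 × ℤ_7| = 20 × 7 = 140

|ℤ_20 × ℤ_7| = 140


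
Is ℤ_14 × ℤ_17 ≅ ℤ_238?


Comparing ℤ_14 × ℤ_17 and ℤ_238:
gcd(14,17) = 1, so ℤ_14 × ℤ_17 ≅ ℤ_238 (CRT)

Yes, ℤ_14 × ℤ_17 ≅ ℤ_238


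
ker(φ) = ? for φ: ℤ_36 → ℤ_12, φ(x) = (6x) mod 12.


Kernel = preimage of identity
ker(φ) = {x ∈ ℤ_36 : 6x ≡ 0 (mod 12)}. Since 12 | 36, φ is well-defined. The kernel is the cyclic subgroup ⟨2⟩ of ℤ_36 (order 18), i.e. {0, 2, 4, 6, 8, 10, 12, 14, 16, 18, 20, 22, 24, 26, 28, 30, 32, 34}

ker(φ) = {0, 2, 4, 6, 8, 10, 12, 14, 16, 18, 20, 22, 24, 26, 28, 30, 32, 34}


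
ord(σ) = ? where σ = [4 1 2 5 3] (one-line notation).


Cycle decomposition: (1 4 5 3 2)
Cycle lengths: 5
Order = lcm(5) = 5

ord(σ) = 5


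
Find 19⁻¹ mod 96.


Use the extended Euclidean algorithm to write 1 = 19·s + 96·t; then s mod 96 is the inverse.
Euclidean algorithm:
  19 = 0·96 + 19
  96 = 5·19 + 1
  19 = 19·1 + 0
gcd(19,96) = 1
Back-substitution gives: 19·(-5) + 96·(1) = 1
So 19⁻¹ ≡ -5 ≡ 91 (mod 96)
Check: 19 × 91 = 1729 ≡ 1 (mod 96) ✓

19⁻¹ ≡ 91 (mod 96)


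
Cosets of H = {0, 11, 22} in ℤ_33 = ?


H = {0, 11, 22}, |H| = 3
Number of cosets = |G|/|H| = 33/3 = 11
0 + H = {0, 11, 22}
1 + H = {1, 12, 23}
2 + H = {2, 13, 24}
3 + H = {3, 14, 25}
4 + H = {4, 15, 26}
5 + H = {5, 16, 27}
6 + H = {6, 17, 28}
7 + H = {7, 18, 29}
8 + H = {8, 19, 30}
9 + H = {9, 20, 31}
10 + H = {10, 21, 32}

Cosets: 0+H={0,11,22}; 1+H={1,12,23}; 2+H={2,13,24}; 3+H={3,14,25}; 4+H={4,15,26}; 5+H={5,16,27}; 6+H={6,17,28}; 7+H={7,18,29}; 8+H={8,19,30}; 9+H={9,20,31}; 10+H={10,21,32}


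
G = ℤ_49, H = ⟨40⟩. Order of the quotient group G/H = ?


|⟨40⟩| = n / gcd(40, 49) = 49 / 1 = 49
H is normal (ℤ_49 is abelian).
|G/H| = |G| / |H| = 49 / 49 = 1

|G/H| = 1


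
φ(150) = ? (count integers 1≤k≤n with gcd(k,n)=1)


Factor n: 150 = 2 × 3 × 5^2
φ(n) = n · ∏(1 - 1/p) over distinct primes p | n
φ(150) = 150 · (1 - 1/2) · (1 - 1/3) · (1 - 1/5) = 40

φ(150) = 40


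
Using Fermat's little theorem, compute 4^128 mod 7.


Fermat's little theorem: if p is prime and gcd(a,p)=1, then a^(p-1) ≡ 1 (mod p)
p = 7 is prime, gcd(4,7) = 1
Reduce exponent: 128 mod 6 = 2
So 4^128 ≡ 4^2 (mod 7)
4^2 mod 7 = 2

4^128 ≡ 2 (mod 7)


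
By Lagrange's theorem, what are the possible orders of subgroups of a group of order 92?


Lagrange's theorem: |H| divides |G|
|G| = 92
Divisors of 92: 1, 2, 4, 23, 46, 92

Possible subgroup orders: {1, 2, 4, 23, 46, 92}


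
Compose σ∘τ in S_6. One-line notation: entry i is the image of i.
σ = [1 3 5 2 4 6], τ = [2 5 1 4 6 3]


σ∘τ: apply τ first, then σ
1 →τ 2 →σ 3
2 →τ 5 →σ 4
3 →τ 1 →σ 1
4 →τ 4 →σ 2
5 →τ 6 →σ 6
6 →τ 3 →σ 5

σ∘τ = [3 4 1 2 6 5]


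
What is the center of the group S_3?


Z(G) = {g ∈ G | gx = xg for all x ∈ G}
S_n is non-abelian for n ≥ 3; Z(S_3) is trivial

Z(S_3) = {e}


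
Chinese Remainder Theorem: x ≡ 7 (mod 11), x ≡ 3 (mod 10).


m₁ = 11, m₂ = 10, gcd = 1, so CRT applies. M = m₁·m₂ = 110
Let M₁ = M/m₁ = 10, M₂ = M/m₂ = 11
Find y₁ ≡ M₁⁻¹ (mod m₁): 10⁻¹ ≡ 10 (mod 11)
Find y₂ ≡ M₂⁻¹ (mod m₂): 11⁻¹ ≡ 1 (mod 10)
x = a₁·M₁·y₁ + a₂·M₂·y₂ = 7·10·10 + 3·11·1 = 733
Reduce mod 110: x ≡ 73
Check: 73 mod 11 = 7 ✓, 73 mod 10 = 3 ✓

x ≡ 73 (mod 110)


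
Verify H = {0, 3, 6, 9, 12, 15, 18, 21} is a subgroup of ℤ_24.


Subgroup test for H = {0, 3, 6, 9, 12, 15, 18, 21} in (ℤ_24, +):
(1) 0 ∈ H? Yes
(2) Closure: for all a,b ∈ H, (a+b) mod 24 ∈ H? Yes
(3) Inverses: for all a ∈ H, -a mod 24 ∈ H? Yes

Yes, H is a subgroup of ℤ_24


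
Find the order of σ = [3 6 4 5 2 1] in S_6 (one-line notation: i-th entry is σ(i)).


Cycle decomposition: (1 3 4 5 2 6)
Cycle lengths: 6
Order = lcm(6) = 6

ord(σ) = 6


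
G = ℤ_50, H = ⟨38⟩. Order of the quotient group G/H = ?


|⟨38⟩| = n / gcd(38, 50) = 50 / 2 = 25
H is normal (ℤ_50 is abelian).
|G/H| = |G| / |H| = 50 / 25 = 2

|G/H| = 2


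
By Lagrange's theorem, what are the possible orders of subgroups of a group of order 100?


Lagrange's theorem: |H| divides |G|
|G| = 100
Divisors of 100: 1, 2, 4, 5, 10, 20, 25, 50, 100

Possible subgroup orders: {1, 2, 4, 5, 10, 20, 25, 50, 100}


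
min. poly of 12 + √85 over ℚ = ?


Let α = 12 + √85. Then α - 12 = √85, so (α - 12)² = 85, giving α² - 24α + 59 = 0. Degree 2 and α ∉ ℚ, so this is the minimal polynomial.

Minimal polynomial: x² - 24x + 59


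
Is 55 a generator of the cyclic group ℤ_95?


g generates ℤ_n iff gcd(g, n) = 1
gcd(55, 95) = 5
Since gcd = 5 ≠ 1, ⟨55⟩ has order 19 < 95, so 55 is not a generator.

No, 55 does not generate ℤ_95


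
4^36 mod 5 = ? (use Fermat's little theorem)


Fermat's little theorem: if p is prime and gcd(a,p)=1, then a^(p-1) ≡ 1 (mod p)
p = 5 is prime, gcd(4,5) = 1
Reduce exponent: 36 mod 4 = 0
So 4^36 ≡ 4^0 (mod 5)
4^0 = 1

4^36 ≡ 1 (mod 5)


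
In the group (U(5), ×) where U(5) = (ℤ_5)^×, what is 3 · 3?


Operation: multiplication mod 5
3 · 3 = (a × b) mod 5 with a = 3, b = 3

3 · 3 = 4


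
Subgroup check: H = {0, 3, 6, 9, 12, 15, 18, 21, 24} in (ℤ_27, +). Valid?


Subgroup test for H = {0, 3, 6, 9, 12, 15, 18, 21, 24} in (ℤ_27, +):
(1) 0 ∈ H? Yes
(2) Closure: for all a,b ∈ H, (a+b) mod 27 ∈ H? Yes
(3) Inverses: for all a ∈ H, -a mod 27 ∈ H? Yes

Yes, H is a subgroup of ℤ_27


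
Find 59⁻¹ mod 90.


Use the extended Euclidean algorithm to write 1 = 59·s + 90·t; then s mod 90 is the inverse.
Euclidean algorithm:
  59 = 0·90 + 59
  90 = 1·59 + 31
  59 = 1·31 + 28
  31 = 1·28 + 3
  28 = 9·3 + 1
  3 = 3·1 + 0
gcd(59,90) = 1
Back-substitution gives: 59·(29) + 90·(-19) = 1
So 59⁻¹ ≡ 29 ≡ 29 (mod 90)
Check: 59 × 29 = 1711 ≡ 1 (mod 90) ✓

59⁻¹ ≡ 29 (mod 90)


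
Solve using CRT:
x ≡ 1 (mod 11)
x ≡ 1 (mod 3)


m₁ = 11, m₂ = 3, gcd = 1, so CRT applies. M = m₁·m₂ = 33
Let M₁ = M/m₁ = 3, M₂ = M/m₂ = 11
Find y₁ ≡ M₁⁻¹ (mod m₁): 3⁻¹ ≡ 4 (mod 11)
Find y₂ ≡ M₂⁻¹ (mod m₂): 11⁻¹ ≡ 2 (mod 3)
x = a₁·M₁·y₁ + a₂·M₂·y₂ = 1·3·4 + 1·11·2 = 34
Reduce mod 33: x ≡ 1
Check: 1 mod 11 = 1 ✓, 1 mod 3 = 1 ✓

x ≡ 1 (mod 33)


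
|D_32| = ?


|D_n| = 2n (n rotations and n reflections)
|D_32| = 2×32 = 64

|D_32| = 64


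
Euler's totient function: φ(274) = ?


Factor n: 274 = 2 × 137
φ(n) = n · ∏(1 - 1/p) over distinct primes p | n
φ(274) = 274 · (1 - 1/2) · (1 - 1/137) = 136

φ(274) = 136


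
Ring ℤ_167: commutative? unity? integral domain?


ℤ_167 is a commutative ring with unity 1; 167 is prime, so ℤ_167 is a field (hence an integral domain)
Commutative: Yes
Integral domain: Yes
Has unity: Yes

ℤ_167: Commutative=Yes, Unity=Yes
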